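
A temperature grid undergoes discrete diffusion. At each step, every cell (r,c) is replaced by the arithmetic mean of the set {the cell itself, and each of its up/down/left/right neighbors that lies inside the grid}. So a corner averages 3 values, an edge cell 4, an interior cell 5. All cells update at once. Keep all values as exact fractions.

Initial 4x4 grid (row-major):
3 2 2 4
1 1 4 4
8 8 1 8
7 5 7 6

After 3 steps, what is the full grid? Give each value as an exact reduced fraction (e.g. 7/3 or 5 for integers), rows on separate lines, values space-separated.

Answer: 2059/720 537/200 5783/1800 7439/2160
8549/2400 7329/2000 4297/1200 30737/7200
36799/7200 28273/6000 10041/2000 11627/2400
12451/2160 21077/3600 6491/1200 1369/240

Derivation:
After step 1:
  2 2 3 10/3
  13/4 16/5 12/5 5
  6 23/5 28/5 19/4
  20/3 27/4 19/4 7
After step 2:
  29/12 51/20 161/60 34/9
  289/80 309/100 96/25 929/240
  1231/240 523/100 221/50 447/80
  233/36 683/120 241/40 11/2
After step 3:
  2059/720 537/200 5783/1800 7439/2160
  8549/2400 7329/2000 4297/1200 30737/7200
  36799/7200 28273/6000 10041/2000 11627/2400
  12451/2160 21077/3600 6491/1200 1369/240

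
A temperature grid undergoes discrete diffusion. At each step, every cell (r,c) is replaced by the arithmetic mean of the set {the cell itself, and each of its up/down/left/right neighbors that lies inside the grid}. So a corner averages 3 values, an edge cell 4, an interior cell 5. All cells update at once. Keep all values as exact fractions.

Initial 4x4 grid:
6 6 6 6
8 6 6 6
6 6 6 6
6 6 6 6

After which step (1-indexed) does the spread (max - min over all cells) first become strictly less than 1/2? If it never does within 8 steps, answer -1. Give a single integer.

Step 1: max=20/3, min=6, spread=2/3
Step 2: max=391/60, min=6, spread=31/60
Step 3: max=3451/540, min=6, spread=211/540
  -> spread < 1/2 first at step 3
Step 4: max=340843/54000, min=6, spread=16843/54000
Step 5: max=3054643/486000, min=27079/4500, spread=130111/486000
Step 6: max=91122367/14580000, min=1627159/270000, spread=3255781/14580000
Step 7: max=2724753691/437400000, min=1631107/270000, spread=82360351/437400000
Step 8: max=81483316891/13122000000, min=294106441/48600000, spread=2074577821/13122000000

Answer: 3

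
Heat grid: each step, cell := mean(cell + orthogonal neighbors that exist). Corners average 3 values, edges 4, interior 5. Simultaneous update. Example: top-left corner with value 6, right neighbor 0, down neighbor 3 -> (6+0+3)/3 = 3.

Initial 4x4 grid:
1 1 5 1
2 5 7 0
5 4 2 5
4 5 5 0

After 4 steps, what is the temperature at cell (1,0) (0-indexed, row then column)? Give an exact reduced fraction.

Answer: 45491/13500

Derivation:
Step 1: cell (1,0) = 13/4
Step 2: cell (1,0) = 91/30
Step 3: cell (1,0) = 739/225
Step 4: cell (1,0) = 45491/13500
Full grid after step 4:
  98689/32400 338263/108000 12429/4000 33227/10800
  45491/13500 306139/90000 101209/30000 2327/750
  10217/2700 68557/18000 62813/18000 11096/3375
  130643/32400 84337/21600 394237/108000 106003/32400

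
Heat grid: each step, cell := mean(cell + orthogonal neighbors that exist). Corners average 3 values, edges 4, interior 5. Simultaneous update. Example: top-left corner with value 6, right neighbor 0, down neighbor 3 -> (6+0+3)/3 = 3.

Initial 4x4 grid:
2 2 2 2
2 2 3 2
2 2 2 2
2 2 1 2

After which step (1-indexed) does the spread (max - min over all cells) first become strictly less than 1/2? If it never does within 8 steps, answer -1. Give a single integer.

Answer: 2

Derivation:
Step 1: max=9/4, min=5/3, spread=7/12
Step 2: max=109/50, min=43/24, spread=233/600
  -> spread < 1/2 first at step 2
Step 3: max=5143/2400, min=803/432, spread=6137/21600
Step 4: max=22979/10800, min=123037/64800, spread=14837/64800
Step 5: max=136417/64800, min=3118459/1620000, spread=48661/270000
Step 6: max=20331893/9720000, min=37788043/19440000, spread=35503/240000
Step 7: max=605849627/291600000, min=2852763343/1458000000, spread=7353533/60750000
Step 8: max=18084706229/8748000000, min=172117179269/87480000000, spread=2909961007/29160000000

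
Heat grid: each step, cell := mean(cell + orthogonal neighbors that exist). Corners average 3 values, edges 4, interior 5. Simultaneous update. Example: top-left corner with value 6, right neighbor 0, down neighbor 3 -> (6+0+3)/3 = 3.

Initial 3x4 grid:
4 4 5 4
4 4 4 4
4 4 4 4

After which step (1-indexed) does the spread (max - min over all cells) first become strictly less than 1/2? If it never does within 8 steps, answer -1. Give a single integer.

Answer: 1

Derivation:
Step 1: max=13/3, min=4, spread=1/3
  -> spread < 1/2 first at step 1
Step 2: max=511/120, min=4, spread=31/120
Step 3: max=4531/1080, min=4, spread=211/1080
Step 4: max=448897/108000, min=7247/1800, spread=14077/108000
Step 5: max=4028407/972000, min=435683/108000, spread=5363/48600
Step 6: max=120380809/29160000, min=242869/60000, spread=93859/1166400
Step 7: max=7208674481/1749600000, min=394136467/97200000, spread=4568723/69984000
Step 8: max=431684435629/104976000000, min=11845618889/2916000000, spread=8387449/167961600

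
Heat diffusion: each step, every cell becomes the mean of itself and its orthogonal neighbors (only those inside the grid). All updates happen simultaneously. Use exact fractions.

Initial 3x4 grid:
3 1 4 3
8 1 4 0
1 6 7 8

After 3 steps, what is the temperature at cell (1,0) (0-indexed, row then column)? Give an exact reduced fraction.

Answer: 17423/4800

Derivation:
Step 1: cell (1,0) = 13/4
Step 2: cell (1,0) = 65/16
Step 3: cell (1,0) = 17423/4800
Full grid after step 3:
  253/72 2493/800 23537/7200 1673/540
  17423/4800 3891/1000 1361/375 56299/14400
  205/48 1659/400 917/200 3149/720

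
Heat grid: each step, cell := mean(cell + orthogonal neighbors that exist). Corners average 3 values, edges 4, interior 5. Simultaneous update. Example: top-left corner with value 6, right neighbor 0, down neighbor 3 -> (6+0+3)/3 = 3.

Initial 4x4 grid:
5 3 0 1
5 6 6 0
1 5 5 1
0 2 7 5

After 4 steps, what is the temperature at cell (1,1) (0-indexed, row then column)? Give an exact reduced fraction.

Answer: 162257/45000

Derivation:
Step 1: cell (1,1) = 5
Step 2: cell (1,1) = 399/100
Step 3: cell (1,1) = 233/60
Step 4: cell (1,1) = 162257/45000
Full grid after step 4:
  61103/16200 4823/1350 78823/27000 164057/64800
  40453/10800 162257/45000 592763/180000 610019/216000
  20413/6000 218363/60000 16091/4500 745763/216000
  70057/21600 83117/24000 816893/216000 6017/1620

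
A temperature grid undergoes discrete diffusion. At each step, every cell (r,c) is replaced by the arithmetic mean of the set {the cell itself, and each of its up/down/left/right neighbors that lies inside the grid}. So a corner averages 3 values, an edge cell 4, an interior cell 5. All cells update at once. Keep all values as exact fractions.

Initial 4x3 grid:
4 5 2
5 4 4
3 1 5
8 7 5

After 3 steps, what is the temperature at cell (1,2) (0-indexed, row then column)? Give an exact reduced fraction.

Answer: 7027/1800

Derivation:
Step 1: cell (1,2) = 15/4
Step 2: cell (1,2) = 449/120
Step 3: cell (1,2) = 7027/1800
Full grid after step 3:
  553/135 56491/14400 8233/2160
  30133/7200 11977/3000 7027/1800
  10871/2400 3323/750 15419/3600
  359/72 70181/14400 2075/432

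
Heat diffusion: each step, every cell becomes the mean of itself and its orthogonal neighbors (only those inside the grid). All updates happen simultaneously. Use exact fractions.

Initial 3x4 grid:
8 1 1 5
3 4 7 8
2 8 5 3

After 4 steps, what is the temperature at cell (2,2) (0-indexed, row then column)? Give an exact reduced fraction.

Answer: 134989/27000

Derivation:
Step 1: cell (2,2) = 23/4
Step 2: cell (2,2) = 125/24
Step 3: cell (2,2) = 9269/1800
Step 4: cell (2,2) = 134989/27000
Full grid after step 4:
  178669/43200 38303/9000 242353/54000 611717/129600
  3740783/864000 1610077/360000 573709/120000 158959/32000
  584707/129600 63767/13500 134989/27000 672817/129600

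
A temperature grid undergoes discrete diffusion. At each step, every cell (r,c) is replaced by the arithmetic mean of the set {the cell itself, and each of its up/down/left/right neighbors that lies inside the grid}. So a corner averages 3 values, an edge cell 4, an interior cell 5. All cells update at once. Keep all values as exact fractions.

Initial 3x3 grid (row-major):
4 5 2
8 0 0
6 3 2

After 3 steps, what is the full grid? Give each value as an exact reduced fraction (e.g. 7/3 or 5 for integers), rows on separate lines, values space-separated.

Answer: 9037/2160 15193/4800 5447/2160
29177/7200 4937/1500 2617/1200
8917/2160 44179/14400 5167/2160

Derivation:
After step 1:
  17/3 11/4 7/3
  9/2 16/5 1
  17/3 11/4 5/3
After step 2:
  155/36 279/80 73/36
  571/120 71/25 41/20
  155/36 797/240 65/36
After step 3:
  9037/2160 15193/4800 5447/2160
  29177/7200 4937/1500 2617/1200
  8917/2160 44179/14400 5167/2160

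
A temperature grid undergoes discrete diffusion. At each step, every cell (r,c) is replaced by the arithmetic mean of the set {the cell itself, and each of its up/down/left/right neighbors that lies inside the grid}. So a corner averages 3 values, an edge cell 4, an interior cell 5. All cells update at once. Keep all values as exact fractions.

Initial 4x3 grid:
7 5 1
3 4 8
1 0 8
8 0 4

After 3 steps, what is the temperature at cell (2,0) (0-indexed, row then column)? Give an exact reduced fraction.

Step 1: cell (2,0) = 3
Step 2: cell (2,0) = 247/80
Step 3: cell (2,0) = 2709/800
Full grid after step 3:
  17/4 63017/14400 1003/216
  9197/2400 24763/6000 31741/7200
  2709/800 897/250 9877/2400
  739/240 1367/400 303/80

Answer: 2709/800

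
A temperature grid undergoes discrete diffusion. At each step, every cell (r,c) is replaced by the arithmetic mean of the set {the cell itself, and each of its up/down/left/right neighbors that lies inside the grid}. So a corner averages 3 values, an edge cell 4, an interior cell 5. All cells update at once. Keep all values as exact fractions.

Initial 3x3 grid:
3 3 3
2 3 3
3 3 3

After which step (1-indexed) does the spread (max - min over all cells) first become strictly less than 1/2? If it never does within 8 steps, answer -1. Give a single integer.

Answer: 1

Derivation:
Step 1: max=3, min=8/3, spread=1/3
  -> spread < 1/2 first at step 1
Step 2: max=3, min=653/240, spread=67/240
Step 3: max=593/200, min=6043/2160, spread=1807/10800
Step 4: max=15839/5400, min=2434037/864000, spread=33401/288000
Step 5: max=1576609/540000, min=22098067/7776000, spread=3025513/38880000
Step 6: max=83644051/28800000, min=8866273133/3110400000, spread=53531/995328
Step 7: max=22536883949/7776000000, min=533839074151/186624000000, spread=450953/11943936
Step 8: max=2698351389481/933120000000, min=32083416439397/11197440000000, spread=3799043/143327232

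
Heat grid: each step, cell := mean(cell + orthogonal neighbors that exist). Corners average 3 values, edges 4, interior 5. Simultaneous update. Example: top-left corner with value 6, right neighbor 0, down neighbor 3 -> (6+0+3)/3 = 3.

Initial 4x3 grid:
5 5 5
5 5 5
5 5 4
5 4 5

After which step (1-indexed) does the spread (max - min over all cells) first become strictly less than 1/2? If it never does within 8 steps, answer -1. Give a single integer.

Step 1: max=5, min=13/3, spread=2/3
Step 2: max=5, min=367/80, spread=33/80
  -> spread < 1/2 first at step 2
Step 3: max=5, min=9941/2160, spread=859/2160
Step 4: max=8921/1800, min=606397/129600, spread=7183/25920
Step 5: max=533789/108000, min=36540923/7776000, spread=378377/1555200
Step 6: max=5310211/1080000, min=2207138377/466560000, spread=3474911/18662400
Step 7: max=476546011/97200000, min=132885199643/27993600000, spread=174402061/1119744000
Step 8: max=57008183273/11664000000, min=8000795433937/1679616000000, spread=1667063659/13436928000

Answer: 2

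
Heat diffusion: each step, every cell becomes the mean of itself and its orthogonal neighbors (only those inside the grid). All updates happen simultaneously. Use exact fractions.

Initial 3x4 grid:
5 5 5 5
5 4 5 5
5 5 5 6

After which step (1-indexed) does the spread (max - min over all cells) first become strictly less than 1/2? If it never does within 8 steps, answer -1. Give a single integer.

Step 1: max=16/3, min=19/4, spread=7/12
Step 2: max=95/18, min=477/100, spread=457/900
Step 3: max=11093/2160, min=23189/4800, spread=13159/43200
  -> spread < 1/2 first at step 3
Step 4: max=662047/129600, min=209449/43200, spread=337/1296
Step 5: max=39356873/7776000, min=84161309/17280000, spread=29685679/155520000
Step 6: max=2353177507/466560000, min=758870419/155520000, spread=61253/373248
Step 7: max=140617053713/27993600000, min=45674660321/9331200000, spread=14372291/111974400
Step 8: max=8417386795267/1679616000000, min=2745598456339/559872000000, spread=144473141/1343692800

Answer: 3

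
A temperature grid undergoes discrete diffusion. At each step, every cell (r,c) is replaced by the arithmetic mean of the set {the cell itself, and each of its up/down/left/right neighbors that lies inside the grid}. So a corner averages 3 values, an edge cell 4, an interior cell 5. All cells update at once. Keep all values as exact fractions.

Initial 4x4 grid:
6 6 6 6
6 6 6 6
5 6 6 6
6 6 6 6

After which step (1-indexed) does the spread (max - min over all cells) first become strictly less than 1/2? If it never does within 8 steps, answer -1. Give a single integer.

Step 1: max=6, min=17/3, spread=1/3
  -> spread < 1/2 first at step 1
Step 2: max=6, min=689/120, spread=31/120
Step 3: max=6, min=6269/1080, spread=211/1080
Step 4: max=6, min=631157/108000, spread=16843/108000
Step 5: max=53921/9000, min=5693357/972000, spread=130111/972000
Step 6: max=3232841/540000, min=171317633/29160000, spread=3255781/29160000
Step 7: max=3228893/540000, min=5148446309/874800000, spread=82360351/874800000
Step 8: max=580693559/97200000, min=154712683109/26244000000, spread=2074577821/26244000000

Answer: 1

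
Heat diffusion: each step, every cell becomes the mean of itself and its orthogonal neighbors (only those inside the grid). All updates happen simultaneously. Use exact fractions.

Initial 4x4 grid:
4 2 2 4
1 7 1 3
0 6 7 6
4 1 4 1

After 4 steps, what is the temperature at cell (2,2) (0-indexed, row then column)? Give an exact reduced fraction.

Answer: 672811/180000

Derivation:
Step 1: cell (2,2) = 24/5
Step 2: cell (2,2) = 41/10
Step 3: cell (2,2) = 23269/6000
Step 4: cell (2,2) = 672811/180000
Full grid after step 4:
  200501/64800 343051/108000 13337/4000 72139/21600
  675017/216000 121687/36000 211693/60000 259151/72000
  136829/43200 620887/180000 672811/180000 821461/216000
  203329/64800 14693/4320 401813/108000 49673/12960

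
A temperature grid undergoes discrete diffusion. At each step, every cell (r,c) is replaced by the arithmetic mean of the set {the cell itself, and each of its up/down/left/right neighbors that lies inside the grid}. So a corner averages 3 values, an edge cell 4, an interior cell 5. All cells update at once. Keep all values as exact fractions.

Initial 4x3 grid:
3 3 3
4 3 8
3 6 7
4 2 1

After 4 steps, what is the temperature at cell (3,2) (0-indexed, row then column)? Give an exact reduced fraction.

Step 1: cell (3,2) = 10/3
Step 2: cell (3,2) = 145/36
Step 3: cell (3,2) = 542/135
Step 4: cell (3,2) = 106889/25920
Full grid after step 4:
  24389/6480 19549/4800 55433/12960
  10501/2700 9809/2400 191591/43200
  3413/900 59179/14400 184399/43200
  32413/8640 666871/172800 106889/25920

Answer: 106889/25920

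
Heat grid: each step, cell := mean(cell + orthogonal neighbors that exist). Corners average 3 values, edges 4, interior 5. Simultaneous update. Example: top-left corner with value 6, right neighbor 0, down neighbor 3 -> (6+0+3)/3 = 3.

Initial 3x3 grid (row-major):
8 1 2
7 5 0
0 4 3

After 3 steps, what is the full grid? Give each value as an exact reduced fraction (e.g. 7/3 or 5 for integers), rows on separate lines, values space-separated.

After step 1:
  16/3 4 1
  5 17/5 5/2
  11/3 3 7/3
After step 2:
  43/9 103/30 5/2
  87/20 179/50 277/120
  35/9 31/10 47/18
After step 3:
  2261/540 6431/1800 989/360
  4979/1200 10063/3000 19799/7200
  2041/540 659/200 2887/1080

Answer: 2261/540 6431/1800 989/360
4979/1200 10063/3000 19799/7200
2041/540 659/200 2887/1080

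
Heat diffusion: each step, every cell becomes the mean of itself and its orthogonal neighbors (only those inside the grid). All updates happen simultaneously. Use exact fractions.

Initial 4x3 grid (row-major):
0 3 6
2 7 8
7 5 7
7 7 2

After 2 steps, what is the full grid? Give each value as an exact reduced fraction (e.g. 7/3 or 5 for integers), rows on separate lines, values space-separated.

After step 1:
  5/3 4 17/3
  4 5 7
  21/4 33/5 11/2
  7 21/4 16/3
After step 2:
  29/9 49/12 50/9
  191/48 133/25 139/24
  457/80 138/25 733/120
  35/6 1451/240 193/36

Answer: 29/9 49/12 50/9
191/48 133/25 139/24
457/80 138/25 733/120
35/6 1451/240 193/36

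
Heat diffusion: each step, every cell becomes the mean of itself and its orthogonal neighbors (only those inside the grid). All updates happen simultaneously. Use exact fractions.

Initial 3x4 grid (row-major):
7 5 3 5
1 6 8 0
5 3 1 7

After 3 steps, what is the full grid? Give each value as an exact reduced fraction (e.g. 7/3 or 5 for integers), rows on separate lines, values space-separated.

Answer: 9941/2160 4099/900 4049/900 4313/1080
61819/14400 26501/6000 6119/1500 14911/3600
2887/720 797/200 7423/1800 4073/1080

Derivation:
After step 1:
  13/3 21/4 21/4 8/3
  19/4 23/5 18/5 5
  3 15/4 19/4 8/3
After step 2:
  43/9 583/120 503/120 155/36
  1001/240 439/100 116/25 209/60
  23/6 161/40 443/120 149/36
After step 3:
  9941/2160 4099/900 4049/900 4313/1080
  61819/14400 26501/6000 6119/1500 14911/3600
  2887/720 797/200 7423/1800 4073/1080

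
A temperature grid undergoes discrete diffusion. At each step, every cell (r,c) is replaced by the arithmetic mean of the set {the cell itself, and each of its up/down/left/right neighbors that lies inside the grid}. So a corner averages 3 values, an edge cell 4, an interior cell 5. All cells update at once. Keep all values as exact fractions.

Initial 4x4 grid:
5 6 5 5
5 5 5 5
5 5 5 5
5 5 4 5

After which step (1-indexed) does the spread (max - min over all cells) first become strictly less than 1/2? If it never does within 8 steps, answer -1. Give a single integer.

Step 1: max=16/3, min=14/3, spread=2/3
Step 2: max=631/120, min=569/120, spread=31/60
Step 3: max=5611/1080, min=5189/1080, spread=211/540
  -> spread < 1/2 first at step 3
Step 4: max=167041/32400, min=156959/32400, spread=5041/16200
Step 5: max=4990111/972000, min=4729889/972000, spread=130111/486000
Step 6: max=149055781/29160000, min=142544219/29160000, spread=3255781/14580000
Step 7: max=4456360351/874800000, min=4291639649/874800000, spread=82360351/437400000
Step 8: max=133294577821/26244000000, min=129145422179/26244000000, spread=2074577821/13122000000

Answer: 3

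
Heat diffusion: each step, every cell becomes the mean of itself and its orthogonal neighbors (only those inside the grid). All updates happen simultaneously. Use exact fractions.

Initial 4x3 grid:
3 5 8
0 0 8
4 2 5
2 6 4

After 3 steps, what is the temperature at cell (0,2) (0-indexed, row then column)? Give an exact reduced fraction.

Step 1: cell (0,2) = 7
Step 2: cell (0,2) = 65/12
Step 3: cell (0,2) = 175/36
Full grid after step 3:
  1343/432 7141/1800 175/36
  20569/7200 21997/6000 5549/1200
  6983/2400 7269/2000 1301/300
  2383/720 8933/2400 1559/360

Answer: 175/36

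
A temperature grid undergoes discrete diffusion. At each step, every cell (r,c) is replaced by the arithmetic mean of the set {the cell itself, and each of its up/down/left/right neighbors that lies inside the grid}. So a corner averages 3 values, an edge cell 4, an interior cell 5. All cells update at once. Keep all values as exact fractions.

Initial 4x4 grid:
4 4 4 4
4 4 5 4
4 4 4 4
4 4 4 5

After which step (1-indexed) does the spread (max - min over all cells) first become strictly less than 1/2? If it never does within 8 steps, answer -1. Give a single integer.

Answer: 1

Derivation:
Step 1: max=13/3, min=4, spread=1/3
  -> spread < 1/2 first at step 1
Step 2: max=77/18, min=4, spread=5/18
Step 3: max=9167/2160, min=193/48, spread=241/1080
Step 4: max=273149/64800, min=48499/12000, spread=3517/20250
Step 5: max=8167079/1944000, min=292291/72000, spread=137611/972000
Step 6: max=48820573/11664000, min=586021/144000, spread=169109/1458000
Step 7: max=7306020827/1749600000, min=1321709843/324000000, spread=421969187/4374000000
Step 8: max=218689168889/52488000000, min=39725627243/9720000000, spread=5213477221/65610000000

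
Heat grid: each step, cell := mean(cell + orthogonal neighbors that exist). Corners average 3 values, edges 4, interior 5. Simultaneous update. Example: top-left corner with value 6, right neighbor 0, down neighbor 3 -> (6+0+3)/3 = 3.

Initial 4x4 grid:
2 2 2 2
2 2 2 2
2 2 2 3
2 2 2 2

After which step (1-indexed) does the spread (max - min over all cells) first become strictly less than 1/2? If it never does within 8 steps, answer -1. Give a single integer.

Answer: 1

Derivation:
Step 1: max=7/3, min=2, spread=1/3
  -> spread < 1/2 first at step 1
Step 2: max=271/120, min=2, spread=31/120
Step 3: max=2371/1080, min=2, spread=211/1080
Step 4: max=232843/108000, min=2, spread=16843/108000
Step 5: max=2082643/972000, min=18079/9000, spread=130111/972000
Step 6: max=61962367/29160000, min=1087159/540000, spread=3255781/29160000
Step 7: max=1849953691/874800000, min=1091107/540000, spread=82360351/874800000
Step 8: max=55239316891/26244000000, min=196906441/97200000, spread=2074577821/26244000000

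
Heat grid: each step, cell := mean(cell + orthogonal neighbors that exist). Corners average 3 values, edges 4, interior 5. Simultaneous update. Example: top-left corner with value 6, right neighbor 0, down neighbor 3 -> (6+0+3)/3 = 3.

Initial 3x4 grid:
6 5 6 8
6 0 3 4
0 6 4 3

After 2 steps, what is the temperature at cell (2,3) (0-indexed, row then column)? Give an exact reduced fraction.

Answer: 73/18

Derivation:
Step 1: cell (2,3) = 11/3
Step 2: cell (2,3) = 73/18
Full grid after step 2:
  155/36 233/48 383/80 16/3
  25/6 343/100 107/25 527/120
  19/6 29/8 407/120 73/18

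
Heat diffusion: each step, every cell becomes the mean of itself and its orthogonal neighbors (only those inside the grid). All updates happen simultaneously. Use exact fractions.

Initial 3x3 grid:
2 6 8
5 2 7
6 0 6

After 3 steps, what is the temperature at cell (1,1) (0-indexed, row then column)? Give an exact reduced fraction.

Step 1: cell (1,1) = 4
Step 2: cell (1,1) = 43/10
Step 3: cell (1,1) = 2681/600
Full grid after step 3:
  1885/432 6913/1440 767/144
  3857/960 2681/600 14291/2880
  1649/432 1961/480 1969/432

Answer: 2681/600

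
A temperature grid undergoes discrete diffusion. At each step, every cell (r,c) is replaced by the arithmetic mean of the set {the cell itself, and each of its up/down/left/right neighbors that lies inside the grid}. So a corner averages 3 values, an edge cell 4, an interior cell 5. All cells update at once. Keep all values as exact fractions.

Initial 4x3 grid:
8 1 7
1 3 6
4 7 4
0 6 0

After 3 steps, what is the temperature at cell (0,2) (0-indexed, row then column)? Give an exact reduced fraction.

Answer: 2389/540

Derivation:
Step 1: cell (0,2) = 14/3
Step 2: cell (0,2) = 173/36
Step 3: cell (0,2) = 2389/540
Full grid after step 3:
  8351/2160 20821/4800 2389/540
  1769/450 504/125 32329/7200
  12817/3600 12011/3000 29009/7200
  7673/2160 51353/14400 4189/1080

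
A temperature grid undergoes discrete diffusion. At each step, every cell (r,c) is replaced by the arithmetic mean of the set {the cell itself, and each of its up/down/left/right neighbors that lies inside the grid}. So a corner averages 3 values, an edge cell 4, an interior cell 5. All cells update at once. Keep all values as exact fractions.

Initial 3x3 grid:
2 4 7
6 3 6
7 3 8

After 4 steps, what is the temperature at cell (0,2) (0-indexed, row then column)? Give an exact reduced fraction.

Step 1: cell (0,2) = 17/3
Step 2: cell (0,2) = 47/9
Step 3: cell (0,2) = 2731/540
Step 4: cell (0,2) = 81121/16200
Full grid after step 4:
  98953/21600 1028989/216000 81121/16200
  2038603/432000 1776647/360000 557557/108000
  636193/129600 1468277/288000 685043/129600

Answer: 81121/16200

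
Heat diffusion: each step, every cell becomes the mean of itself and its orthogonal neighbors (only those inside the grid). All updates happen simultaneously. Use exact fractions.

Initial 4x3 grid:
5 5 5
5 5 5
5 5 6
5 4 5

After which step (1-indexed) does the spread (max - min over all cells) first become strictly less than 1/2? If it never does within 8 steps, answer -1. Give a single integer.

Answer: 2

Derivation:
Step 1: max=21/4, min=14/3, spread=7/12
Step 2: max=41/8, min=173/36, spread=23/72
  -> spread < 1/2 first at step 2
Step 3: max=1223/240, min=2099/432, spread=32/135
Step 4: max=10943/2160, min=25409/5184, spread=4271/25920
Step 5: max=327593/64800, min=7663487/1555200, spread=39749/311040
Step 6: max=9810041/1944000, min=461484853/93312000, spread=1879423/18662400
Step 7: max=293795117/58320000, min=27760396607/5598720000, spread=3551477/44789760
Step 8: max=35205618131/6998400000, min=1668708874813/335923200000, spread=846431819/13436928000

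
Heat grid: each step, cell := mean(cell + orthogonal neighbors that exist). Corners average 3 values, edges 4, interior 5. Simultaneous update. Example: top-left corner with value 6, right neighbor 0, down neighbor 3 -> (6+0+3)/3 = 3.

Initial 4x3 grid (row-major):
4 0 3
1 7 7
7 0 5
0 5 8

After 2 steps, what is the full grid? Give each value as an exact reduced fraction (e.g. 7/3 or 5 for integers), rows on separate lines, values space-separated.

After step 1:
  5/3 7/2 10/3
  19/4 3 11/2
  2 24/5 5
  4 13/4 6
After step 2:
  119/36 23/8 37/9
  137/48 431/100 101/24
  311/80 361/100 213/40
  37/12 361/80 19/4

Answer: 119/36 23/8 37/9
137/48 431/100 101/24
311/80 361/100 213/40
37/12 361/80 19/4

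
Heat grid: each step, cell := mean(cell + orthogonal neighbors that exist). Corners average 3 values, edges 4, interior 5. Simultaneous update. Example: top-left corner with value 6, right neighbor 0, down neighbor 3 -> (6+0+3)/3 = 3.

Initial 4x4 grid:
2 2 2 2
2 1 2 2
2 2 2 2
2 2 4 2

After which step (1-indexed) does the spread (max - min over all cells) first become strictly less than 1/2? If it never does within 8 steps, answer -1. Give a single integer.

Step 1: max=8/3, min=7/4, spread=11/12
Step 2: max=151/60, min=89/50, spread=221/300
Step 3: max=1291/540, min=4433/2400, spread=11743/21600
Step 4: max=3709/1620, min=20029/10800, spread=14093/32400
  -> spread < 1/2 first at step 4
Step 5: max=54899/24300, min=612019/324000, spread=359903/972000
Step 6: max=4031969/1822500, min=18483397/9720000, spread=9061313/29160000
Step 7: max=956649781/437400000, min=561481213/291600000, spread=228855923/874800000
Step 8: max=2835573163/1312200000, min=16980697009/8748000000, spread=5769372233/26244000000

Answer: 4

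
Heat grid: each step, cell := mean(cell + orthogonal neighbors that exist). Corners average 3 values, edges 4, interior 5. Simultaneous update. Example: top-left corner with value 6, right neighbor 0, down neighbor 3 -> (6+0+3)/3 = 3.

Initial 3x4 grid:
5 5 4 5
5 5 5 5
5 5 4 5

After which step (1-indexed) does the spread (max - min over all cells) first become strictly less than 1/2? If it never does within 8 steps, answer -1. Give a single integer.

Step 1: max=5, min=23/5, spread=2/5
  -> spread < 1/2 first at step 1
Step 2: max=5, min=563/120, spread=37/120
Step 3: max=355/72, min=5123/1080, spread=101/540
Step 4: max=22109/4500, min=128449/27000, spread=841/5400
Step 5: max=791701/162000, min=289871/60750, spread=11227/97200
Step 6: max=39510457/8100000, min=464465659/97200000, spread=386393/3888000
Step 7: max=2364558563/486000000, min=4189100519/874800000, spread=41940559/546750000
Step 8: max=141715718917/29160000000, min=1677223923379/349920000000, spread=186917629/2799360000

Answer: 1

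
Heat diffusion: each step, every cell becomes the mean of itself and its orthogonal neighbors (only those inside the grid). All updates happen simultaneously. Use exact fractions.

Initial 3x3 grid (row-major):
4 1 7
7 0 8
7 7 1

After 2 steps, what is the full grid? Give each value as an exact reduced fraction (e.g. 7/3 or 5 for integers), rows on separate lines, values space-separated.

After step 1:
  4 3 16/3
  9/2 23/5 4
  7 15/4 16/3
After step 2:
  23/6 127/30 37/9
  201/40 397/100 289/60
  61/12 1241/240 157/36

Answer: 23/6 127/30 37/9
201/40 397/100 289/60
61/12 1241/240 157/36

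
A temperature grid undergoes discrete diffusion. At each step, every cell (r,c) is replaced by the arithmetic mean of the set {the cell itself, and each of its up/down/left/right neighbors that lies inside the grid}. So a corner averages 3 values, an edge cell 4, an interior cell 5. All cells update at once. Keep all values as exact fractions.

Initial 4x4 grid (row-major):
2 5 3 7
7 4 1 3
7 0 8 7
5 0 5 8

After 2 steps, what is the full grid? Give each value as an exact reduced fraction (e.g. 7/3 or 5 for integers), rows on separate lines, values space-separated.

Answer: 79/18 467/120 469/120 77/18
1069/240 39/10 199/50 287/60
351/80 373/100 471/100 82/15
15/4 311/80 1117/240 221/36

Derivation:
After step 1:
  14/3 7/2 4 13/3
  5 17/5 19/5 9/2
  19/4 19/5 21/5 13/2
  4 5/2 21/4 20/3
After step 2:
  79/18 467/120 469/120 77/18
  1069/240 39/10 199/50 287/60
  351/80 373/100 471/100 82/15
  15/4 311/80 1117/240 221/36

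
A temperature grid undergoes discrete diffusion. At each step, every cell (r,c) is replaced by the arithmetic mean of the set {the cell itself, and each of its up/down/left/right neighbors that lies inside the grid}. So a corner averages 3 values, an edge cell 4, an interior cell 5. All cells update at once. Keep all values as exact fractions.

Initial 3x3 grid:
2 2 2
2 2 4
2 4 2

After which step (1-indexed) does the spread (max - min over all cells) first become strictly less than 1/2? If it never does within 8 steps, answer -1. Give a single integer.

Answer: 4

Derivation:
Step 1: max=10/3, min=2, spread=4/3
Step 2: max=113/40, min=2, spread=33/40
Step 3: max=1517/540, min=101/45, spread=61/108
Step 4: max=86239/32400, min=3061/1350, spread=511/1296
  -> spread < 1/2 first at step 4
Step 5: max=5117933/1944000, min=42401/18000, spread=4309/15552
Step 6: max=300663751/116640000, min=5791237/2430000, spread=36295/186624
Step 7: max=17881970597/6998400000, min=1410535831/583200000, spread=305773/2239488
Step 8: max=1063122670159/419904000000, min=14206575497/5832000000, spread=2575951/26873856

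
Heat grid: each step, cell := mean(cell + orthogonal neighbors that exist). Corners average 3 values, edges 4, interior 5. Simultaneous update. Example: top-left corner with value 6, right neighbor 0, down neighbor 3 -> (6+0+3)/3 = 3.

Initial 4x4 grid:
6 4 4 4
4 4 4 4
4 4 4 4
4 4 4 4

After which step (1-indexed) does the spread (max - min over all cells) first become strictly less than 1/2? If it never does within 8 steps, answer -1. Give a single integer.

Answer: 3

Derivation:
Step 1: max=14/3, min=4, spread=2/3
Step 2: max=41/9, min=4, spread=5/9
Step 3: max=473/108, min=4, spread=41/108
  -> spread < 1/2 first at step 3
Step 4: max=14003/3240, min=4, spread=1043/3240
Step 5: max=414353/97200, min=4, spread=25553/97200
Step 6: max=12335459/2916000, min=36079/9000, spread=645863/2916000
Step 7: max=367561691/87480000, min=240971/60000, spread=16225973/87480000
Step 8: max=10975077983/2624400000, min=108701/27000, spread=409340783/2624400000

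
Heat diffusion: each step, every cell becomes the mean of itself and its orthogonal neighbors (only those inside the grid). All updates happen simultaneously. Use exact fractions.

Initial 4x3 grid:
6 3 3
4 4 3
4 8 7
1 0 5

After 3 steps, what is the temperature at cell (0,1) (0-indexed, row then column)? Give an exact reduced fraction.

Step 1: cell (0,1) = 4
Step 2: cell (0,1) = 59/15
Step 3: cell (0,1) = 367/90
Full grid after step 3:
  9059/2160 367/90 361/90
  6031/1440 5161/1200 171/40
  1135/288 4967/1200 215/48
  7441/2160 5579/1440 1501/360

Answer: 367/90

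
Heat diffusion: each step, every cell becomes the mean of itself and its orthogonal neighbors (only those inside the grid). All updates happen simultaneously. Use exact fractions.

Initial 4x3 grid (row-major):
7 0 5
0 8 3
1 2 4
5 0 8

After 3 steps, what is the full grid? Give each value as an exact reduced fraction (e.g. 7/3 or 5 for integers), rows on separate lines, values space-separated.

Answer: 1739/540 1507/400 7921/2160
11863/3600 6621/2000 28501/7200
839/300 426/125 8887/2400
409/144 15469/4800 15/4

Derivation:
After step 1:
  7/3 5 8/3
  4 13/5 5
  2 3 17/4
  2 15/4 4
After step 2:
  34/9 63/20 38/9
  41/15 98/25 871/240
  11/4 78/25 65/16
  31/12 51/16 4
After step 3:
  1739/540 1507/400 7921/2160
  11863/3600 6621/2000 28501/7200
  839/300 426/125 8887/2400
  409/144 15469/4800 15/4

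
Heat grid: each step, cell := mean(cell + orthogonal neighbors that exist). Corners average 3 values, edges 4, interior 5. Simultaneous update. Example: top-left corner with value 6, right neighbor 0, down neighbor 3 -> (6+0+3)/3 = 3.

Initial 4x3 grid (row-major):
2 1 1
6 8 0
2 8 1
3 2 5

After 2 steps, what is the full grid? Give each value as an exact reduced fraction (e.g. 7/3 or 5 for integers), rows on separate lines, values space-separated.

Answer: 7/2 169/60 37/18
337/80 94/25 169/60
947/240 431/100 193/60
139/36 137/40 32/9

Derivation:
After step 1:
  3 3 2/3
  9/2 23/5 5/2
  19/4 21/5 7/2
  7/3 9/2 8/3
After step 2:
  7/2 169/60 37/18
  337/80 94/25 169/60
  947/240 431/100 193/60
  139/36 137/40 32/9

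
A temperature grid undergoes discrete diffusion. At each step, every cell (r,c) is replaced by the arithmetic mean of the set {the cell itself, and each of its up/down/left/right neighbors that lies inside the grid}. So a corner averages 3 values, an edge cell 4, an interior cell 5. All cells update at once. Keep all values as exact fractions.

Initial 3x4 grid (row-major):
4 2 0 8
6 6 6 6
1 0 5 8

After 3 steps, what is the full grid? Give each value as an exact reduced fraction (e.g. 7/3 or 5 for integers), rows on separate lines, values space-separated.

After step 1:
  4 3 4 14/3
  17/4 4 23/5 7
  7/3 3 19/4 19/3
After step 2:
  15/4 15/4 61/15 47/9
  175/48 377/100 487/100 113/20
  115/36 169/48 1121/240 217/36
After step 3:
  535/144 4601/1200 8059/1800 2689/540
  51697/14400 5867/1500 9211/2000 2177/400
  373/108 27281/7200 34361/7200 11771/2160

Answer: 535/144 4601/1200 8059/1800 2689/540
51697/14400 5867/1500 9211/2000 2177/400
373/108 27281/7200 34361/7200 11771/2160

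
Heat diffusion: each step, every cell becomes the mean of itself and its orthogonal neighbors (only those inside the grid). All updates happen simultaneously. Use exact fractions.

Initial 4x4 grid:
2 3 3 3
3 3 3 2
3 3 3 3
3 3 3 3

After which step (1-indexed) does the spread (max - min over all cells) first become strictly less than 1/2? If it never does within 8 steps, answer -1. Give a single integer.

Step 1: max=3, min=8/3, spread=1/3
  -> spread < 1/2 first at step 1
Step 2: max=3, min=49/18, spread=5/18
Step 3: max=3, min=6013/2160, spread=467/2160
Step 4: max=857/288, min=182743/64800, spread=5041/32400
Step 5: max=1851/625, min=5489509/1944000, spread=1339207/9720000
Step 6: max=19115977/6480000, min=165532231/58320000, spread=3255781/29160000
Step 7: max=114259183/38880000, min=4976942533/1749600000, spread=82360351/874800000
Step 8: max=1139864191/388800000, min=149732510143/52488000000, spread=2074577821/26244000000

Answer: 1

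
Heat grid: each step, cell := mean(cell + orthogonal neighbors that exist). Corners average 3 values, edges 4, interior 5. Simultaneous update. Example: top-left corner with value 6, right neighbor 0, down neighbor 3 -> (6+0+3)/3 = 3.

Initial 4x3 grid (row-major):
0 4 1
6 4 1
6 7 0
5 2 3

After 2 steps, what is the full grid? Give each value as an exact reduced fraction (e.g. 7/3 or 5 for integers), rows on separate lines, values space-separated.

After step 1:
  10/3 9/4 2
  4 22/5 3/2
  6 19/5 11/4
  13/3 17/4 5/3
After step 2:
  115/36 719/240 23/12
  133/30 319/100 213/80
  68/15 106/25 583/240
  175/36 281/80 26/9

Answer: 115/36 719/240 23/12
133/30 319/100 213/80
68/15 106/25 583/240
175/36 281/80 26/9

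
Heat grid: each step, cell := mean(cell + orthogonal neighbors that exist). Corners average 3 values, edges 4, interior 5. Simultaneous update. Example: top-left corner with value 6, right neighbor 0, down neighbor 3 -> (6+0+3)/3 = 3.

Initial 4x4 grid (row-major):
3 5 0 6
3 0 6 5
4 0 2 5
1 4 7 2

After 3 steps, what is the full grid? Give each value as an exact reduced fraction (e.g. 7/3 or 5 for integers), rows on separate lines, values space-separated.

Answer: 6223/2160 20539/7200 26299/7200 8221/2160
9197/3600 17869/6000 19591/6000 7441/1800
3163/1200 5449/2000 21637/6000 6919/1800
383/144 7331/2400 25081/7200 1763/432

Derivation:
After step 1:
  11/3 2 17/4 11/3
  5/2 14/5 13/5 11/2
  2 2 4 7/2
  3 3 15/4 14/3
After step 2:
  49/18 763/240 751/240 161/36
  329/120 119/50 383/100 229/60
  19/8 69/25 317/100 53/12
  8/3 47/16 185/48 143/36
After step 3:
  6223/2160 20539/7200 26299/7200 8221/2160
  9197/3600 17869/6000 19591/6000 7441/1800
  3163/1200 5449/2000 21637/6000 6919/1800
  383/144 7331/2400 25081/7200 1763/432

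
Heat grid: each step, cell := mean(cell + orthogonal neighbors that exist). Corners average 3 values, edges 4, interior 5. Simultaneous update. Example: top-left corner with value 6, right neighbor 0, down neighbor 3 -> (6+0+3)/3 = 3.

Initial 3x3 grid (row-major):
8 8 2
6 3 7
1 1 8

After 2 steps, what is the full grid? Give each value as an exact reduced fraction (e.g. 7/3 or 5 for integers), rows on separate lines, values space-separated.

After step 1:
  22/3 21/4 17/3
  9/2 5 5
  8/3 13/4 16/3
After step 2:
  205/36 93/16 191/36
  39/8 23/5 21/4
  125/36 65/16 163/36

Answer: 205/36 93/16 191/36
39/8 23/5 21/4
125/36 65/16 163/36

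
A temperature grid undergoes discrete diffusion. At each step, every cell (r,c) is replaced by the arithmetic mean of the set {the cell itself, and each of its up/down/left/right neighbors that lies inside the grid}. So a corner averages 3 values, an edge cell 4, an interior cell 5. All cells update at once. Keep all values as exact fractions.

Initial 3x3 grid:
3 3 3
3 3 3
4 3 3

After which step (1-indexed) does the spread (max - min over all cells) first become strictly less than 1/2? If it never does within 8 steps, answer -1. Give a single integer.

Answer: 1

Derivation:
Step 1: max=10/3, min=3, spread=1/3
  -> spread < 1/2 first at step 1
Step 2: max=59/18, min=3, spread=5/18
Step 3: max=689/216, min=3, spread=41/216
Step 4: max=41011/12960, min=1091/360, spread=347/2592
Step 5: max=2439737/777600, min=10957/3600, spread=2921/31104
Step 6: max=145796539/46656000, min=1321483/432000, spread=24611/373248
Step 7: max=8716802033/2799360000, min=29816741/9720000, spread=207329/4478976
Step 8: max=521914752451/167961600000, min=1594001599/518400000, spread=1746635/53747712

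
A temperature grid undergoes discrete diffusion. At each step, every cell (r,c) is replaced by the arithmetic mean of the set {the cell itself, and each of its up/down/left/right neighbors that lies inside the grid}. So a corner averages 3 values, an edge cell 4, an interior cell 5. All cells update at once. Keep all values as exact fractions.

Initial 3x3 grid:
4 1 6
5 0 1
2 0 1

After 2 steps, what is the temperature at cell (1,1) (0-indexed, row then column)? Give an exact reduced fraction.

Answer: 193/100

Derivation:
Step 1: cell (1,1) = 7/5
Step 2: cell (1,1) = 193/100
Full grid after step 2:
  53/18 203/80 89/36
  589/240 193/100 101/60
  35/18 103/80 41/36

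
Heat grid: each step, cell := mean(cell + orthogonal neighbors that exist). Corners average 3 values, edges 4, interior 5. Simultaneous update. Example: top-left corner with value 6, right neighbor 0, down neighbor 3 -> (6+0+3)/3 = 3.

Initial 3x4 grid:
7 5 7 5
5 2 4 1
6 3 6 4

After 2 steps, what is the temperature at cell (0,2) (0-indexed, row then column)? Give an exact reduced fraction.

Step 1: cell (0,2) = 21/4
Step 2: cell (0,2) = 113/24
Full grid after step 2:
  191/36 599/120 113/24 157/36
  287/60 223/50 104/25 31/8
  167/36 509/120 97/24 137/36

Answer: 113/24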